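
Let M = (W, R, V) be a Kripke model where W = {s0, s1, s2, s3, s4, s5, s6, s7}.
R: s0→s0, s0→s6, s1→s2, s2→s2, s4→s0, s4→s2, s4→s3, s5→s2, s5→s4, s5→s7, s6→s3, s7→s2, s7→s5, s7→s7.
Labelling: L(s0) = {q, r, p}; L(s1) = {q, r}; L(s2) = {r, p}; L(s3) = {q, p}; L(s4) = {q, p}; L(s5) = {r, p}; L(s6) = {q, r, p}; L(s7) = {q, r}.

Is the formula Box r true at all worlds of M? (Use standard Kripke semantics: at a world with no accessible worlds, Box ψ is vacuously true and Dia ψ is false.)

No

Recall that Box ψ holds at a world iff ψ holds at every accessible world, and Dia ψ holds iff ψ holds at some accessible world.
Let φ = Box r. Evaluate φ at each world:
  s0 (successors {s0, s6}): φ is true.
  s1 (successors {s2}): φ is true.
  s2 (successors {s2}): φ is true.
  s3 (successors ∅): φ is true.
  s4 (successors {s0, s2, s3}): φ is false.
  s5 (successors {s2, s4, s7}): φ is false.
  s6 (successors {s3}): φ is false.
  s7 (successors {s2, s5, s7}): φ is true.
Detail at s4 (counterexample):
  At s4: Box r requires r at every successor {s0, s2, s3}.
    r fails at s3, so Box r is false at s4.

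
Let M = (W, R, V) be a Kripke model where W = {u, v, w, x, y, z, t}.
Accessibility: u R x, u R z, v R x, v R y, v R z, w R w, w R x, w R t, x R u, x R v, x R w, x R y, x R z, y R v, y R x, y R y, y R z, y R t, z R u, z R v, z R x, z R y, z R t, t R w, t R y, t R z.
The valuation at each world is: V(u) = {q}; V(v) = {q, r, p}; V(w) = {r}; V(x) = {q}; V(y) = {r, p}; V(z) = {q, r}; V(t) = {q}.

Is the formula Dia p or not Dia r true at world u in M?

Recall that Dia ψ holds at a world iff ψ holds at some accessible world.
At u: Dia p is false, not Dia r is false, so Dia p or not Dia r is false.
  At u: Dia p requires p at some successor in {x, z}.
    At x: p is false.
    At z: p is false.
  So Dia p is false at u.
  At u: Dia r is true, so not Dia r is false.
    At u: Dia r requires r at some successor in {x, z}.
      r holds at z, so Dia r is true at u.

No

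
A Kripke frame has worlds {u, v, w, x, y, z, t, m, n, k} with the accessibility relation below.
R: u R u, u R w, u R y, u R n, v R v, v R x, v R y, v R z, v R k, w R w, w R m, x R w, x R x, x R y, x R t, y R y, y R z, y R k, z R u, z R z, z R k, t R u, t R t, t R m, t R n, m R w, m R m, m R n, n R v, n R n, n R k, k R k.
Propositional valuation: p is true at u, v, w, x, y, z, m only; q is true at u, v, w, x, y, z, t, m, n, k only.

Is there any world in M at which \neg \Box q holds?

Let φ = \neg \Box q. Evaluate φ at each world:
  u (successors {u, w, y, n}): φ is false.
  v (successors {v, x, y, z, k}): φ is false.
  w (successors {w, m}): φ is false.
  x (successors {w, x, y, t}): φ is false.
  y (successors {y, z, k}): φ is false.
  z (successors {u, z, k}): φ is false.
  t (successors {u, t, m, n}): φ is false.
  m (successors {w, m, n}): φ is false.
  n (successors {v, n, k}): φ is false.
  k (successors {k}): φ is false.
For instance, at x:
  At x: \Box q is true, so \neg \Box q is false.
    At x: \Box q requires q at every successor {w, x, y, t}.
      At w: q is true.
      At x: q is true.
      At y: q is true.
      At t: q is true.
    So \Box q is true at x.

No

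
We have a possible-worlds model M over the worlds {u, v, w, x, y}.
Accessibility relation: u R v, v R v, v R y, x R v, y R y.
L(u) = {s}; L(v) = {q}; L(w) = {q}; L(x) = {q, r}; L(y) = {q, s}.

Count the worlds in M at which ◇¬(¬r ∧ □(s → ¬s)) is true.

4

Let φ = ◇¬(¬r ∧ □(s → ¬s)). Evaluate φ at each world:
  u (successors {v}): φ is true.
  v (successors {v, y}): φ is true.
  w (successors ∅): φ is false.
  x (successors {v}): φ is true.
  y (successors {y}): φ is true.
For instance, at v:
  At v: ◇¬(¬r ∧ □(s → ¬s)) requires ¬(¬r ∧ □(s → ¬s)) at some successor in {v, y}.
    ¬(¬r ∧ □(s → ¬s)) holds at v, so ◇¬(¬r ∧ □(s → ¬s)) is true at v.
      At v: ¬r ∧ □(s → ¬s) is false, so ¬(¬r ∧ □(s → ¬s)) is true.
Satisfying worlds: {u, v, x, y}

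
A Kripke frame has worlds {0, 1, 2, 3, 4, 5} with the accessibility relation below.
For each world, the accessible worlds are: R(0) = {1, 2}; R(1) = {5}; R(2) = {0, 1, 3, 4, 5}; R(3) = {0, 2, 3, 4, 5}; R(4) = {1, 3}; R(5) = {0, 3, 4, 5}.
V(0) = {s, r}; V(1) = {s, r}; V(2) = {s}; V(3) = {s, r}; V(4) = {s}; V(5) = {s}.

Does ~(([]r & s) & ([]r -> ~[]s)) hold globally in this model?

Recall that []ψ holds at a world iff ψ holds at every accessible world, and <>ψ holds iff ψ holds at some accessible world.
Let φ = ~(([]r & s) & ([]r -> ~[]s)). Evaluate φ at each world:
  0 (successors {1, 2}): φ is true.
  1 (successors {5}): φ is true.
  2 (successors {0, 1, 3, 4, 5}): φ is true.
  3 (successors {0, 2, 3, 4, 5}): φ is true.
  4 (successors {1, 3}): φ is true.
  5 (successors {0, 3, 4, 5}): φ is true.
For instance, at 5:
  At 5: ([]r & s) & ([]r -> ~[]s) is false, so ~(([]r & s) & ([]r -> ~[]s)) is true.
    At 5: []r & s is false, []r -> ~[]s is true, so ([]r & s) & ([]r -> ~[]s) is false.
      At 5: []r is false, s is true, so []r & s is false.
      At 5: []r is false, ~[]s is false, so []r -> ~[]s is true.

Yes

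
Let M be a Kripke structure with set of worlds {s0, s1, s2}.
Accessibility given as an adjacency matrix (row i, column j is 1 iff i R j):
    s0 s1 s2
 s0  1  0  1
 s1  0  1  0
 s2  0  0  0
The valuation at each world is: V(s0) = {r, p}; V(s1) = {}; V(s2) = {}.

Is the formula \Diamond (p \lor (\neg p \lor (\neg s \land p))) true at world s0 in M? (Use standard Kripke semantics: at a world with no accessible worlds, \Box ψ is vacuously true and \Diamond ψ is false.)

Yes

At s0: \Diamond (p \lor (\neg p \lor (\neg s \land p))) requires p \lor (\neg p \lor (\neg s \land p)) at some successor in {s0, s2}.
  p \lor (\neg p \lor (\neg s \land p)) holds at s0, so \Diamond (p \lor (\neg p \lor (\neg s \land p))) is true at s0.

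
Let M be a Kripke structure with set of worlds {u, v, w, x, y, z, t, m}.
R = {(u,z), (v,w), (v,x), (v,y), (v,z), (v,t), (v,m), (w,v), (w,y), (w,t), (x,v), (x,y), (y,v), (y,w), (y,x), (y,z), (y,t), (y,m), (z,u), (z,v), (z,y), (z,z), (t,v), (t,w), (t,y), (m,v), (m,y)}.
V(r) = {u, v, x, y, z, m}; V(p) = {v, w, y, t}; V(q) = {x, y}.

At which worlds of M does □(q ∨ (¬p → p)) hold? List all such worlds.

w, x, t, m

Let φ = □(q ∨ (¬p → p)). Evaluate φ at each world:
  u (successors {z}): φ is false.
  v (successors {w, x, y, z, t, m}): φ is false.
  w (successors {v, y, t}): φ is true.
  x (successors {v, y}): φ is true.
  y (successors {v, w, x, z, t, m}): φ is false.
  z (successors {u, v, y, z}): φ is false.
  t (successors {v, w, y}): φ is true.
  m (successors {v, y}): φ is true.
For instance, at z:
  At z: □(q ∨ (¬p → p)) requires q ∨ (¬p → p) at every successor {u, v, y, z}.
    q ∨ (¬p → p) fails at u, so □(q ∨ (¬p → p)) is false at z.
Satisfying worlds: {w, x, t, m}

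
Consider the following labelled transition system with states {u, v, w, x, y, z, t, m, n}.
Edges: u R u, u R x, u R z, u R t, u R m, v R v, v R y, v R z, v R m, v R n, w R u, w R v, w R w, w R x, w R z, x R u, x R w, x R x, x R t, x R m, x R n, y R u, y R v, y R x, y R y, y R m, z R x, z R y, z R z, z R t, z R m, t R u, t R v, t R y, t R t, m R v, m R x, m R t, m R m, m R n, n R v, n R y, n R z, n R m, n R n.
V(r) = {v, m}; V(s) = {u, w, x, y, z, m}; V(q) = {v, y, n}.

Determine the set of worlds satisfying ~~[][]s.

Recall that []ψ holds at a world iff ψ holds at every accessible world, and <>ψ holds iff ψ holds at some accessible world.
Let φ = ~~[][]s. Evaluate φ at each world:
  u (successors {u, x, z, t, m}): φ is false.
  v (successors {v, y, z, m, n}): φ is false.
  w (successors {u, v, w, x, z}): φ is false.
  x (successors {u, w, x, t, m, n}): φ is false.
  y (successors {u, v, x, y, m}): φ is false.
  z (successors {x, y, z, t, m}): φ is false.
  t (successors {u, v, y, t}): φ is false.
  m (successors {v, x, t, m, n}): φ is false.
  n (successors {v, y, z, m, n}): φ is false.
For instance, at n:
  At n: ~[][]s is true, so ~~[][]s is false.
    At n: [][]s is false, so ~[][]s is true.
      At n: [][]s requires []s at every successor {v, y, z, m, n}.
        []s fails at v, so [][]s is false at n.
Satisfying worlds: none.

none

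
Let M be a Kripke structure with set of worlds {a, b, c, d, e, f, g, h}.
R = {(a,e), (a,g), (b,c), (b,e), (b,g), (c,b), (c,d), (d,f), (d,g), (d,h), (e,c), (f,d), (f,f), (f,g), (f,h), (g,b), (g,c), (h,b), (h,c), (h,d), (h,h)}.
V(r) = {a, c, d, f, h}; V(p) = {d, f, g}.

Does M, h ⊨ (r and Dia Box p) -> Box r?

Recall that Box ψ holds at a world iff ψ holds at every accessible world, and Dia ψ holds iff ψ holds at some accessible world.
At h: r and Dia Box p is false, Box r is false, so (r and Dia Box p) -> Box r is true.
  At h: r is true, Dia Box p is false, so r and Dia Box p is false.
    At h: Dia Box p requires Box p at some successor in {b, c, d, h}.
      At b: Box p is false.
      At c: Box p is false.
      At d: Box p is false.
      At h: Box p is false.
    So Dia Box p is false at h.
  At h: Box r requires r at every successor {b, c, d, h}.
    r fails at b, so Box r is false at h.

Yes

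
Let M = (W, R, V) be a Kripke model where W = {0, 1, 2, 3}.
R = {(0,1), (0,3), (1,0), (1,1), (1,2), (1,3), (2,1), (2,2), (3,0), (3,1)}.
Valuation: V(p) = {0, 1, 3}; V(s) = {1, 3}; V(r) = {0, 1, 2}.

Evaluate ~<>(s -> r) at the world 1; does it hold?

Recall that <>ψ holds at a world iff ψ holds at some accessible world.
At 1: <>(s -> r) is true, so ~<>(s -> r) is false.
  At 1: <>(s -> r) requires s -> r at some successor in {0, 1, 2, 3}.
    s -> r holds at 0, so <>(s -> r) is true at 1.

No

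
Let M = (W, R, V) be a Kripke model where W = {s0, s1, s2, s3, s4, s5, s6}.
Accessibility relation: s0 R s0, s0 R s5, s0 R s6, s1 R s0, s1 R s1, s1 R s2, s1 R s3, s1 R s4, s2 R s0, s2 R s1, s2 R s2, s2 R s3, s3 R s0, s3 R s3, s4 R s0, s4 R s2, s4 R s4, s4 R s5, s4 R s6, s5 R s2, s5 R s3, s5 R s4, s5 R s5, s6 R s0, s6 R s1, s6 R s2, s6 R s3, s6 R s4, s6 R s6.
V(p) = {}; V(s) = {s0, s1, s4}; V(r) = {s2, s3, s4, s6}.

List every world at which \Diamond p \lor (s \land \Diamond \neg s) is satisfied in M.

Recall that \Diamond ψ holds at a world iff ψ holds at some accessible world.
Let φ = \Diamond p \lor (s \land \Diamond \neg s). Evaluate φ at each world:
  s0 (successors {s0, s5, s6}): φ is true.
  s1 (successors {s0, s1, s2, s3, s4}): φ is true.
  s2 (successors {s0, s1, s2, s3}): φ is false.
  s3 (successors {s0, s3}): φ is false.
  s4 (successors {s0, s2, s4, s5, s6}): φ is true.
  s5 (successors {s2, s3, s4, s5}): φ is false.
  s6 (successors {s0, s1, s2, s3, s4, s6}): φ is false.
For instance, at s5:
  At s5: \Diamond p is false, s \land \Diamond \neg s is false, so \Diamond p \lor (s \land \Diamond \neg s) is false.
    At s5: \Diamond p requires p at some successor in {s2, s3, s4, s5}.
      At s2: p is false.
      At s3: p is false.
      At s4: p is false.
      At s5: p is false.
    So \Diamond p is false at s5.
    At s5: s is false, \Diamond \neg s is true, so s \land \Diamond \neg s is false.
      At s5: \Diamond \neg s requires \neg s at some successor in {s2, s3, s4, s5}.
        \neg s holds at s2, so \Diamond \neg s is true at s5.
Satisfying worlds: {s0, s1, s4}

s0, s1, s4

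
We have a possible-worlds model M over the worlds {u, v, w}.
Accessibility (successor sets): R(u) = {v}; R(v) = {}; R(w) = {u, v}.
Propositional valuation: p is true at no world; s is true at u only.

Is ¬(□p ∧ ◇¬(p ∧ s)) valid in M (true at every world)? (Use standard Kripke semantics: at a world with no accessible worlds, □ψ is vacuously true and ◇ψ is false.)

Yes

Recall that □ψ holds at a world iff ψ holds at every accessible world, and ◇ψ holds iff ψ holds at some accessible world.
Let φ = ¬(□p ∧ ◇¬(p ∧ s)). Evaluate φ at each world:
  u (successors {v}): φ is true.
  v (successors ∅): φ is true.
  w (successors {u, v}): φ is true.
For instance, at w:
  At w: □p ∧ ◇¬(p ∧ s) is false, so ¬(□p ∧ ◇¬(p ∧ s)) is true.
    At w: □p is false, ◇¬(p ∧ s) is true, so □p ∧ ◇¬(p ∧ s) is false.
      At w: □p requires p at every successor {u, v}.
        p fails at u, so □p is false at w.
      At w: ◇¬(p ∧ s) requires ¬(p ∧ s) at some successor in {u, v}.
        ¬(p ∧ s) holds at u, so ◇¬(p ∧ s) is true at w.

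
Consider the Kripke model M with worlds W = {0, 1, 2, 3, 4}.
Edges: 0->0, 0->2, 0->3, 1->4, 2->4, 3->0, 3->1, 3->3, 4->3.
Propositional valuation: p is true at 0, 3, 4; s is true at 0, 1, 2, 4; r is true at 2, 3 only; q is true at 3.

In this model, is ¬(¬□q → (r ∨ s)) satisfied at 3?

No

At 3: ¬□q → (r ∨ s) is true, so ¬(¬□q → (r ∨ s)) is false.
  At 3: ¬□q is true, r ∨ s is true, so ¬□q → (r ∨ s) is true.
    At 3: □q is false, so ¬□q is true.
      At 3: □q requires q at every successor {0, 1, 3}.
        q fails at 0, so □q is false at 3.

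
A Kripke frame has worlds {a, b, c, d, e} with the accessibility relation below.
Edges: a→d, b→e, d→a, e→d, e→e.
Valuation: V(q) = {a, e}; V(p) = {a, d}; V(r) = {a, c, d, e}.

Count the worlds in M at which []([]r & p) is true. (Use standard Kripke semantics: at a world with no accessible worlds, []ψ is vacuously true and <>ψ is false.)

3

Let φ = []([]r & p). Evaluate φ at each world:
  a (successors {d}): φ is true.
  b (successors {e}): φ is false.
  c (successors ∅): φ is true.
  d (successors {a}): φ is true.
  e (successors {d, e}): φ is false.
For instance, at e:
  At e: []([]r & p) requires []r & p at every successor {d, e}.
    []r & p fails at e, so []([]r & p) is false at e.
      At e: []r is true, p is false, so []r & p is false.
Satisfying worlds: {a, c, d}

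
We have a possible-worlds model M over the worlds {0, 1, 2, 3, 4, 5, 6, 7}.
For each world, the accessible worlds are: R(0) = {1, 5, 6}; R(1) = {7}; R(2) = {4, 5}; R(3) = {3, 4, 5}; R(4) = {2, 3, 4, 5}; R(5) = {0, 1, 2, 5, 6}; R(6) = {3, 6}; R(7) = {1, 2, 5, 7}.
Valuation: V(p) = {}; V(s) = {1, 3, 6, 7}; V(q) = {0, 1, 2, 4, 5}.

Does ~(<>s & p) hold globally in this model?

Yes

Let φ = ~(<>s & p). Evaluate φ at each world:
  0 (successors {1, 5, 6}): φ is true.
  1 (successors {7}): φ is true.
  2 (successors {4, 5}): φ is true.
  3 (successors {3, 4, 5}): φ is true.
  4 (successors {2, 3, 4, 5}): φ is true.
  5 (successors {0, 1, 2, 5, 6}): φ is true.
  6 (successors {3, 6}): φ is true.
  7 (successors {1, 2, 5, 7}): φ is true.
For instance, at 1:
  At 1: <>s & p is false, so ~(<>s & p) is true.
    At 1: <>s is true, p is false, so <>s & p is false.
      At 1: <>s requires s at some successor in {7}.
        s holds at 7, so <>s is true at 1.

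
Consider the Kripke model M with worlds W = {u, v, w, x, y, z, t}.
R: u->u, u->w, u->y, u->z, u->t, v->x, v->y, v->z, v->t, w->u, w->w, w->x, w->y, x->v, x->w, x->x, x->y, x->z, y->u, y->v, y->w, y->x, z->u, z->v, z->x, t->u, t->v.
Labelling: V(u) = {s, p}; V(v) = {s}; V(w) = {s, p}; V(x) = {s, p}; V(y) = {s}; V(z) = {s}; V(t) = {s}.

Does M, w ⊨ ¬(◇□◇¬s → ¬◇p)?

No

Recall that □ψ holds at a world iff ψ holds at every accessible world, and ◇ψ holds iff ψ holds at some accessible world.
At w: ◇□◇¬s → ¬◇p is true, so ¬(◇□◇¬s → ¬◇p) is false.
  At w: ◇□◇¬s is false, ¬◇p is false, so ◇□◇¬s → ¬◇p is true.
    At w: ◇□◇¬s requires □◇¬s at some successor in {u, w, x, y}.
      At u: □◇¬s is false.
      At w: □◇¬s is false.
      At x: □◇¬s is false.
      At y: □◇¬s is false.
    So ◇□◇¬s is false at w.
    At w: ◇p is true, so ¬◇p is false.
      At w: ◇p requires p at some successor in {u, w, x, y}.
        p holds at u, so ◇p is true at w.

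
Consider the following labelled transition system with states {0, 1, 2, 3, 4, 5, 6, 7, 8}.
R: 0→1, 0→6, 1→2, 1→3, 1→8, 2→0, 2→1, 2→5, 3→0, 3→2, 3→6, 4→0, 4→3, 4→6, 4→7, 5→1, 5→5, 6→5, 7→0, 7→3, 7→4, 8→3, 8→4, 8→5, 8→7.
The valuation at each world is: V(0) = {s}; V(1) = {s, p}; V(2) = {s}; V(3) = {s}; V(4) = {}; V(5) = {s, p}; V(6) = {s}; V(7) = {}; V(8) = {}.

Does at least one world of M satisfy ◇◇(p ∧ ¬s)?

No

Recall that ◇ψ holds at a world iff ψ holds at some accessible world.
Let φ = ◇◇(p ∧ ¬s). Evaluate φ at each world:
  0 (successors {1, 6}): φ is false.
  1 (successors {2, 3, 8}): φ is false.
  2 (successors {0, 1, 5}): φ is false.
  3 (successors {0, 2, 6}): φ is false.
  4 (successors {0, 3, 6, 7}): φ is false.
  5 (successors {1, 5}): φ is false.
  6 (successors {5}): φ is false.
  7 (successors {0, 3, 4}): φ is false.
  8 (successors {3, 4, 5, 7}): φ is false.
For instance, at 7:
  At 7: ◇◇(p ∧ ¬s) requires ◇(p ∧ ¬s) at some successor in {0, 3, 4}.
    At 0: ◇(p ∧ ¬s) is false.
    At 3: ◇(p ∧ ¬s) is false.
    At 4: ◇(p ∧ ¬s) is false.
  So ◇◇(p ∧ ¬s) is false at 7.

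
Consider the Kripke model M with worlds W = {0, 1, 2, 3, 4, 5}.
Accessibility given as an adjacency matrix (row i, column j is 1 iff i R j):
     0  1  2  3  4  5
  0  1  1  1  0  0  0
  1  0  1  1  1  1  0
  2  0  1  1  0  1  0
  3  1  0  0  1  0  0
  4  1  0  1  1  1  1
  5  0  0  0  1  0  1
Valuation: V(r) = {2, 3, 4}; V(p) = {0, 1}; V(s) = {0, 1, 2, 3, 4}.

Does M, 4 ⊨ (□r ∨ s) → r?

Recall that □ψ holds at a world iff ψ holds at every accessible world, and ◇ψ holds iff ψ holds at some accessible world.
At 4: □r ∨ s is true, r is true, so (□r ∨ s) → r is true.
  At 4: □r is false, s is true, so □r ∨ s is true.
    At 4: □r requires r at every successor {0, 2, 3, 4, 5}.
      r fails at 0, so □r is false at 4.

Yes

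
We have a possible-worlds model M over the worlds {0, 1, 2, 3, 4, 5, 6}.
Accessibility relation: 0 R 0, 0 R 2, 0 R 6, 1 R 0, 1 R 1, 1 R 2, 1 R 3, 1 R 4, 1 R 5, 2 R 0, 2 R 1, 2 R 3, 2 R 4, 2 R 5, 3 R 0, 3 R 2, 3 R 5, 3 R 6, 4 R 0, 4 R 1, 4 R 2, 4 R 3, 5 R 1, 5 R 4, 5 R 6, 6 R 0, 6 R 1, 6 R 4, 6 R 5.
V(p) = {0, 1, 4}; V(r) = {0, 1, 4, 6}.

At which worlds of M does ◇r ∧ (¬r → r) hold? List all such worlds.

Let φ = ◇r ∧ (¬r → r). Evaluate φ at each world:
  0 (successors {0, 2, 6}): φ is true.
  1 (successors {0, 1, 2, 3, 4, 5}): φ is true.
  2 (successors {0, 1, 3, 4, 5}): φ is false.
  3 (successors {0, 2, 5, 6}): φ is false.
  4 (successors {0, 1, 2, 3}): φ is true.
  5 (successors {1, 4, 6}): φ is false.
  6 (successors {0, 1, 4, 5}): φ is true.
For instance, at 3:
  At 3: ◇r is true, ¬r → r is false, so ◇r ∧ (¬r → r) is false.
    At 3: ◇r requires r at some successor in {0, 2, 5, 6}.
      r holds at 0, so ◇r is true at 3.
Satisfying worlds: {0, 1, 4, 6}

0, 1, 4, 6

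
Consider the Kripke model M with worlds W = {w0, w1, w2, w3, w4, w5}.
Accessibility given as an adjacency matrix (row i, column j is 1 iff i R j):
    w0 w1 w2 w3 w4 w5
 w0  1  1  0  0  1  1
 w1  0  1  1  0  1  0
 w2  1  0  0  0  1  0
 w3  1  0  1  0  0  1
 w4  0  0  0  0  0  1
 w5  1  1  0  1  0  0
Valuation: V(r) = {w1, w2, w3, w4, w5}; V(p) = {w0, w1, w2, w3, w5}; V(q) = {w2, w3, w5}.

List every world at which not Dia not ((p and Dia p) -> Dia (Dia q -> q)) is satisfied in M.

Let φ = not Dia not ((p and Dia p) -> Dia (Dia q -> q)). Evaluate φ at each world:
  w0 (successors {w0, w1, w4, w5}): φ is true.
  w1 (successors {w1, w2, w4}): φ is false.
  w2 (successors {w0, w4}): φ is true.
  w3 (successors {w0, w2, w5}): φ is false.
  w4 (successors {w5}): φ is true.
  w5 (successors {w0, w1, w3}): φ is true.
For instance, at w4:
  At w4: Dia not ((p and Dia p) -> Dia (Dia q -> q)) is false, so not Dia not ((p and Dia p) -> Dia (Dia q -> q)) is true.
    At w4: Dia not ((p and Dia p) -> Dia (Dia q -> q)) requires not ((p and Dia p) -> Dia (Dia q -> q)) at some successor in {w5}.
      At w5: not ((p and Dia p) -> Dia (Dia q -> q)) is false.
    So Dia not ((p and Dia p) -> Dia (Dia q -> q)) is false at w4.
Satisfying worlds: {w0, w2, w4, w5}

w0, w2, w4, w5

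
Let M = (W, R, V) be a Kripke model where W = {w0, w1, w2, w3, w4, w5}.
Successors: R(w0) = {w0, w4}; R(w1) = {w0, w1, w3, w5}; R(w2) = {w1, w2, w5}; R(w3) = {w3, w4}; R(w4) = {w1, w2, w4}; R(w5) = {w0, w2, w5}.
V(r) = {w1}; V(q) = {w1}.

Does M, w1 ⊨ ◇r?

At w1: ◇r requires r at some successor in {w0, w1, w3, w5}.
  r holds at w1, so ◇r is true at w1.

Yes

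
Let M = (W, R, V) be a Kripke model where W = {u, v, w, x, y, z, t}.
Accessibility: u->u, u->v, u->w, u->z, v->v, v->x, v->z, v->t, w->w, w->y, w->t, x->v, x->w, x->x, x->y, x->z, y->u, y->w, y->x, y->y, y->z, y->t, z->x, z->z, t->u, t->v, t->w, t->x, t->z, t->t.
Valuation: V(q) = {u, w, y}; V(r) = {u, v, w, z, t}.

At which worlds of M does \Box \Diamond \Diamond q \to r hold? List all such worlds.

Recall that \Box ψ holds at a world iff ψ holds at every accessible world, and \Diamond ψ holds iff ψ holds at some accessible world.
Let φ = \Box \Diamond \Diamond q \to r. Evaluate φ at each world:
  u (successors {u, v, w, z}): φ is true.
  v (successors {v, x, z, t}): φ is true.
  w (successors {w, y, t}): φ is true.
  x (successors {v, w, x, y, z}): φ is false.
  y (successors {u, w, x, y, z, t}): φ is false.
  z (successors {x, z}): φ is true.
  t (successors {u, v, w, x, z, t}): φ is true.
For instance, at v:
  At v: \Box \Diamond \Diamond q is true, r is true, so \Box \Diamond \Diamond q \to r is true.
    At v: \Box \Diamond \Diamond q requires \Diamond \Diamond q at every successor {v, x, z, t}.
      At v: \Diamond \Diamond q is true.
      At x: \Diamond \Diamond q is true.
      At z: \Diamond \Diamond q is true.
      At t: \Diamond \Diamond q is true.
    So \Box \Diamond \Diamond q is true at v.
Satisfying worlds: {u, v, w, z, t}

u, v, w, z, t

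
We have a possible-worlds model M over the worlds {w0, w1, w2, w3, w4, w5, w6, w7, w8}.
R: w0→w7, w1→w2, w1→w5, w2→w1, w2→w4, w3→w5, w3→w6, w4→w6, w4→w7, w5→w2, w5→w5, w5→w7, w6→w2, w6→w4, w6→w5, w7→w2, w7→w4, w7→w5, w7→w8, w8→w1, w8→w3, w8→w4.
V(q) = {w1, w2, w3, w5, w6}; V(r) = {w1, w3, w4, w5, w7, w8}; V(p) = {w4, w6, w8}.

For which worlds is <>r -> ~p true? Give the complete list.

Let φ = <>r -> ~p. Evaluate φ at each world:
  w0 (successors {w7}): φ is true.
  w1 (successors {w2, w5}): φ is true.
  w2 (successors {w1, w4}): φ is true.
  w3 (successors {w5, w6}): φ is true.
  w4 (successors {w6, w7}): φ is false.
  w5 (successors {w2, w5, w7}): φ is true.
  w6 (successors {w2, w4, w5}): φ is false.
  w7 (successors {w2, w4, w5, w8}): φ is true.
  w8 (successors {w1, w3, w4}): φ is false.
For instance, at w7:
  At w7: <>r is true, ~p is true, so <>r -> ~p is true.
    At w7: <>r requires r at some successor in {w2, w4, w5, w8}.
      r holds at w4, so <>r is true at w7.
Satisfying worlds: {w0, w1, w2, w3, w5, w7}

w0, w1, w2, w3, w5, w7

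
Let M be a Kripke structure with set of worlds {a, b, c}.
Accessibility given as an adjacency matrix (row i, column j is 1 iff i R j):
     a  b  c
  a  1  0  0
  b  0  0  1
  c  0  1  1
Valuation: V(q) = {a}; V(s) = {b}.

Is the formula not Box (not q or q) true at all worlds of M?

Let φ = not Box (not q or q). Evaluate φ at each world:
  a (successors {a}): φ is false.
  b (successors {c}): φ is false.
  c (successors {b, c}): φ is false.
Detail at a (counterexample):
  At a: Box (not q or q) is true, so not Box (not q or q) is false.
    At a: Box (not q or q) requires not q or q at every successor {a}.
      At a: not q or q is true.
    So Box (not q or q) is true at a.

No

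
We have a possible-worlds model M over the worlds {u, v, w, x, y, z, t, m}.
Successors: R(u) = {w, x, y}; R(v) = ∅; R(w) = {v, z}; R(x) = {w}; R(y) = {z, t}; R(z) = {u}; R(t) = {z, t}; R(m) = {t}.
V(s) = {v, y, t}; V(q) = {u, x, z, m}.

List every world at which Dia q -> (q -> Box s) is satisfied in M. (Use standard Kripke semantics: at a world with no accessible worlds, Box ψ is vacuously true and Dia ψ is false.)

v, w, x, y, t, m

Let φ = Dia q -> (q -> Box s). Evaluate φ at each world:
  u (successors {w, x, y}): φ is false.
  v (successors ∅): φ is true.
  w (successors {v, z}): φ is true.
  x (successors {w}): φ is true.
  y (successors {z, t}): φ is true.
  z (successors {u}): φ is false.
  t (successors {z, t}): φ is true.
  m (successors {t}): φ is true.
For instance, at w:
  At w: Dia q is true, q -> Box s is true, so Dia q -> (q -> Box s) is true.
    At w: Dia q requires q at some successor in {v, z}.
      q holds at z, so Dia q is true at w.
    At w: q is false, Box s is false, so q -> Box s is true.
      At w: Box s requires s at every successor {v, z}.
        s fails at z, so Box s is false at w.
Satisfying worlds: {v, w, x, y, t, m}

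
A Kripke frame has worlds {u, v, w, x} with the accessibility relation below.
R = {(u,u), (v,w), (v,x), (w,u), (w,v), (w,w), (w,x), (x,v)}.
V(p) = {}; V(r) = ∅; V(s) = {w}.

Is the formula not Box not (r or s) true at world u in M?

At u: Box not (r or s) is true, so not Box not (r or s) is false.
  At u: Box not (r or s) requires not (r or s) at every successor {u}.
    At u: not (r or s) is true.
  So Box not (r or s) is true at u.

No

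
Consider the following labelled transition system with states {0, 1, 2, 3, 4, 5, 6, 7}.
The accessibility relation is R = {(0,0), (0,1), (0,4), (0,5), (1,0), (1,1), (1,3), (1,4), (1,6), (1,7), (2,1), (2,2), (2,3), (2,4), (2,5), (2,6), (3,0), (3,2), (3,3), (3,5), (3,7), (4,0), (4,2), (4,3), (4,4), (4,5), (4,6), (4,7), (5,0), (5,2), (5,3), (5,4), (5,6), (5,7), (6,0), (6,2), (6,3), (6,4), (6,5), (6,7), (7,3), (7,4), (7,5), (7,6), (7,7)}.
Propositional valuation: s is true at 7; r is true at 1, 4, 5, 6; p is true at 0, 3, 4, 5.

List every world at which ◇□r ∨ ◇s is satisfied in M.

Recall that □ψ holds at a world iff ψ holds at every accessible world, and ◇ψ holds iff ψ holds at some accessible world.
Let φ = ◇□r ∨ ◇s. Evaluate φ at each world:
  0 (successors {0, 1, 4, 5}): φ is false.
  1 (successors {0, 1, 3, 4, 6, 7}): φ is true.
  2 (successors {1, 2, 3, 4, 5, 6}): φ is false.
  3 (successors {0, 2, 3, 5, 7}): φ is true.
  4 (successors {0, 2, 3, 4, 5, 6, 7}): φ is true.
  5 (successors {0, 2, 3, 4, 6, 7}): φ is true.
  6 (successors {0, 2, 3, 4, 5, 7}): φ is true.
  7 (successors {3, 4, 5, 6, 7}): φ is true.
For instance, at 0:
  At 0: ◇□r is false, ◇s is false, so ◇□r ∨ ◇s is false.
    At 0: ◇□r requires □r at some successor in {0, 1, 4, 5}.
      At 0: □r is false.
      At 1: □r is false.
      At 4: □r is false.
      At 5: □r is false.
    So ◇□r is false at 0.
    At 0: ◇s requires s at some successor in {0, 1, 4, 5}.
      At 0: s is false.
      At 1: s is false.
      At 4: s is false.
      At 5: s is false.
    So ◇s is false at 0.
Satisfying worlds: {1, 3, 4, 5, 6, 7}

1, 3, 4, 5, 6, 7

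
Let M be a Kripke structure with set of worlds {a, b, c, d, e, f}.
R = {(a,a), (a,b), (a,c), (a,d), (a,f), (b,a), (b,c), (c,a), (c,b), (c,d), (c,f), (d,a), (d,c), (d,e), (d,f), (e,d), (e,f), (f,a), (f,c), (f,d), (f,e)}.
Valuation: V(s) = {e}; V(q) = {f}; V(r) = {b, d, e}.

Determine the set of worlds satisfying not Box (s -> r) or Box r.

Let φ = not Box (s -> r) or Box r. Evaluate φ at each world:
  a (successors {a, b, c, d, f}): φ is false.
  b (successors {a, c}): φ is false.
  c (successors {a, b, d, f}): φ is false.
  d (successors {a, c, e, f}): φ is false.
  e (successors {d, f}): φ is false.
  f (successors {a, c, d, e}): φ is false.
For instance, at c:
  At c: not Box (s -> r) is false, Box r is false, so not Box (s -> r) or Box r is false.
    At c: Box (s -> r) is true, so not Box (s -> r) is false.
      At c: Box (s -> r) requires s -> r at every successor {a, b, d, f}.
        At a: s -> r is true.
        At b: s -> r is true.
        At d: s -> r is true.
        At f: s -> r is true.
      So Box (s -> r) is true at c.
    At c: Box r requires r at every successor {a, b, d, f}.
      r fails at a, so Box r is false at c.
Satisfying worlds: none.

none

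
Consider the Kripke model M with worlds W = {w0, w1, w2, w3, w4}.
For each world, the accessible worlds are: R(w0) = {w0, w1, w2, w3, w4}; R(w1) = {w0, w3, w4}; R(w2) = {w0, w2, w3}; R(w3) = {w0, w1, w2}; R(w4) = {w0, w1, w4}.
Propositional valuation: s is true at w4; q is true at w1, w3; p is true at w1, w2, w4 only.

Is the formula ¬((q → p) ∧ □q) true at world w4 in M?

Yes

Recall that □ψ holds at a world iff ψ holds at every accessible world, and ◇ψ holds iff ψ holds at some accessible world.
At w4: (q → p) ∧ □q is false, so ¬((q → p) ∧ □q) is true.
  At w4: q → p is true, □q is false, so (q → p) ∧ □q is false.
    At w4: □q requires q at every successor {w0, w1, w4}.
      q fails at w0, so □q is false at w4.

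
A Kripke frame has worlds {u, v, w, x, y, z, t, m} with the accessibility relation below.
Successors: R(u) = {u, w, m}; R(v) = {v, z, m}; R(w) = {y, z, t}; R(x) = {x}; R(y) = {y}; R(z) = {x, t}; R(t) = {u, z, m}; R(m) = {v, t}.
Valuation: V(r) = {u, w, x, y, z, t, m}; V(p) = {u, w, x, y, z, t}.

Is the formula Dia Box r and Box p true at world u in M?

Recall that Box ψ holds at a world iff ψ holds at every accessible world, and Dia ψ holds iff ψ holds at some accessible world.
At u: Dia Box r is true, Box p is false, so Dia Box r and Box p is false.
  At u: Dia Box r requires Box r at some successor in {u, w, m}.
    Box r holds at u, so Dia Box r is true at u.
      At u: Box r requires r at every successor {u, w, m}.
        At u: r is true.
        At w: r is true.
        At m: r is true.
      So Box r is true at u.
  At u: Box p requires p at every successor {u, w, m}.
    p fails at m, so Box p is false at u.

No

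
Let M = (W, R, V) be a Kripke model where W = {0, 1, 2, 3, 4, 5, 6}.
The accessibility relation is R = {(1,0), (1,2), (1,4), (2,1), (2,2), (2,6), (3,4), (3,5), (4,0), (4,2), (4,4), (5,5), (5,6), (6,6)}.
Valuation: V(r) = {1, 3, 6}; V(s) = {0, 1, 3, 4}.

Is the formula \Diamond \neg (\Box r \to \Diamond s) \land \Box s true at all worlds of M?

No

Recall that \Box ψ holds at a world iff ψ holds at every accessible world, and \Diamond ψ holds iff ψ holds at some accessible world.
Let φ = \Diamond \neg (\Box r \to \Diamond s) \land \Box s. Evaluate φ at each world:
  0 (successors ∅): φ is false.
  1 (successors {0, 2, 4}): φ is false.
  2 (successors {1, 2, 6}): φ is false.
  3 (successors {4, 5}): φ is false.
  4 (successors {0, 2, 4}): φ is false.
  5 (successors {5, 6}): φ is false.
  6 (successors {6}): φ is false.
Detail at 0 (counterexample):
  At 0: \Diamond \neg (\Box r \to \Diamond s) is false, \Box s is true, so \Diamond \neg (\Box r \to \Diamond s) \land \Box s is false.
    At 0: no accessible worlds, so \Diamond \neg (\Box r \to \Diamond s) is false.
    At 0: no accessible worlds, so \Box s holds vacuously.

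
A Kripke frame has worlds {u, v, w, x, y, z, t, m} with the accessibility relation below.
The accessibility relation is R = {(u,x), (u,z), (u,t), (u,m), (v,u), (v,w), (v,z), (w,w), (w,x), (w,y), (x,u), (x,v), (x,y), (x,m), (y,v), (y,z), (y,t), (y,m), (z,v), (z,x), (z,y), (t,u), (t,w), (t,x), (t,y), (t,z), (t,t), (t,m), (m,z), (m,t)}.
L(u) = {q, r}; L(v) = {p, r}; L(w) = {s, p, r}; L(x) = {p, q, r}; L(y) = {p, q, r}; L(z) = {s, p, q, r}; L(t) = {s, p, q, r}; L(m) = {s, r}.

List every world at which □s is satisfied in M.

m

Let φ = □s. Evaluate φ at each world:
  u (successors {x, z, t, m}): φ is false.
  v (successors {u, w, z}): φ is false.
  w (successors {w, x, y}): φ is false.
  x (successors {u, v, y, m}): φ is false.
  y (successors {v, z, t, m}): φ is false.
  z (successors {v, x, y}): φ is false.
  t (successors {u, w, x, y, z, t, m}): φ is false.
  m (successors {z, t}): φ is true.
For instance, at u:
  At u: □s requires s at every successor {x, z, t, m}.
    s fails at x, so □s is false at u.
Satisfying worlds: {m}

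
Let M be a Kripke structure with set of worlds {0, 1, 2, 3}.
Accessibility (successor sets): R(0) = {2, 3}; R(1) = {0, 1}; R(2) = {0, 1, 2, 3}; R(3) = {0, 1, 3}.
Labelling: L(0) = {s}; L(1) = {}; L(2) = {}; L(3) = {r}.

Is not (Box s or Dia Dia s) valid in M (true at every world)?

No

Let φ = not (Box s or Dia Dia s). Evaluate φ at each world:
  0 (successors {2, 3}): φ is false.
  1 (successors {0, 1}): φ is false.
  2 (successors {0, 1, 2, 3}): φ is false.
  3 (successors {0, 1, 3}): φ is false.
Detail at 0 (counterexample):
  At 0: Box s or Dia Dia s is true, so not (Box s or Dia Dia s) is false.
    At 0: Box s is false, Dia Dia s is true, so Box s or Dia Dia s is true.
      At 0: Box s requires s at every successor {2, 3}.
        s fails at 2, so Box s is false at 0.
      At 0: Dia Dia s requires Dia s at some successor in {2, 3}.
        Dia s holds at 2, so Dia Dia s is true at 0.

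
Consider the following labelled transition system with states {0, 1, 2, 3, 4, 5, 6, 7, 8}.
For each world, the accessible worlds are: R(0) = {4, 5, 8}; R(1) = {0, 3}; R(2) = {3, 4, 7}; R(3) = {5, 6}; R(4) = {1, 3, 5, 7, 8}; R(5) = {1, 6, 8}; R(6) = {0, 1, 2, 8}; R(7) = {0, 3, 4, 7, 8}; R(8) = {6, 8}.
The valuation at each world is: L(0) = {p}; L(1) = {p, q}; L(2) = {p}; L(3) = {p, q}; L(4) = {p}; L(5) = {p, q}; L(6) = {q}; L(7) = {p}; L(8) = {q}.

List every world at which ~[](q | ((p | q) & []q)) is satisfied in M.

Recall that []ψ holds at a world iff ψ holds at every accessible world, and <>ψ holds iff ψ holds at some accessible world.
Let φ = ~[](q | ((p | q) & []q)). Evaluate φ at each world:
  0 (successors {4, 5, 8}): φ is true.
  1 (successors {0, 3}): φ is true.
  2 (successors {3, 4, 7}): φ is true.
  3 (successors {5, 6}): φ is false.
  4 (successors {1, 3, 5, 7, 8}): φ is true.
  5 (successors {1, 6, 8}): φ is false.
  6 (successors {0, 1, 2, 8}): φ is true.
  7 (successors {0, 3, 4, 7, 8}): φ is true.
  8 (successors {6, 8}): φ is false.
For instance, at 0:
  At 0: [](q | ((p | q) & []q)) is false, so ~[](q | ((p | q) & []q)) is true.
    At 0: [](q | ((p | q) & []q)) requires q | ((p | q) & []q) at every successor {4, 5, 8}.
      q | ((p | q) & []q) fails at 4, so [](q | ((p | q) & []q)) is false at 0.
Satisfying worlds: {0, 1, 2, 4, 6, 7}

0, 1, 2, 4, 6, 7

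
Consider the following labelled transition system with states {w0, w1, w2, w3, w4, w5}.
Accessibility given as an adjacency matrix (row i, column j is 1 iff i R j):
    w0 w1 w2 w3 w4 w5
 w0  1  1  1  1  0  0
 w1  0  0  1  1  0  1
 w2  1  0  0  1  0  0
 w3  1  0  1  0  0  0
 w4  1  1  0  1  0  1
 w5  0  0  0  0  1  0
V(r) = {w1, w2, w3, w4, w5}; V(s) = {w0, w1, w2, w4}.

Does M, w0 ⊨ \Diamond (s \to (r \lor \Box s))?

Yes

At w0: \Diamond (s \to (r \lor \Box s)) requires s \to (r \lor \Box s) at some successor in {w0, w1, w2, w3}.
  s \to (r \lor \Box s) holds at w1, so \Diamond (s \to (r \lor \Box s)) is true at w0.
    At w1: s is true, r \lor \Box s is true, so s \to (r \lor \Box s) is true.
      At w1: r is true, \Box s is false, so r \lor \Box s is true.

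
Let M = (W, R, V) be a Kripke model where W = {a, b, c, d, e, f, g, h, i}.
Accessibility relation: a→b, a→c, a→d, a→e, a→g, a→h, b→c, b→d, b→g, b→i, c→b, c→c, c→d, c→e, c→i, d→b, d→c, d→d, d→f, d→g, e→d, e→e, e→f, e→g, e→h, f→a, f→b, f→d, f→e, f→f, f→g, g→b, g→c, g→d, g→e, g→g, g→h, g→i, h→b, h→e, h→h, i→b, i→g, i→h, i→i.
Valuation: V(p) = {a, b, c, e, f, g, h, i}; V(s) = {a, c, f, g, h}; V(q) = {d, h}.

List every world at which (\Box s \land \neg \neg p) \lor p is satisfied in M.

a, b, c, e, f, g, h, i

Let φ = (\Box s \land \neg \neg p) \lor p. Evaluate φ at each world:
  a (successors {b, c, d, e, g, h}): φ is true.
  b (successors {c, d, g, i}): φ is true.
  c (successors {b, c, d, e, i}): φ is true.
  d (successors {b, c, d, f, g}): φ is false.
  e (successors {d, e, f, g, h}): φ is true.
  f (successors {a, b, d, e, f, g}): φ is true.
  g (successors {b, c, d, e, g, h, i}): φ is true.
  h (successors {b, e, h}): φ is true.
  i (successors {b, g, h, i}): φ is true.
For instance, at i:
  At i: \Box s \land \neg \neg p is false, p is true, so (\Box s \land \neg \neg p) \lor p is true.
    At i: \Box s is false, \neg \neg p is true, so \Box s \land \neg \neg p is false.
      At i: \Box s requires s at every successor {b, g, h, i}.
        s fails at b, so \Box s is false at i.
Satisfying worlds: {a, b, c, e, f, g, h, i}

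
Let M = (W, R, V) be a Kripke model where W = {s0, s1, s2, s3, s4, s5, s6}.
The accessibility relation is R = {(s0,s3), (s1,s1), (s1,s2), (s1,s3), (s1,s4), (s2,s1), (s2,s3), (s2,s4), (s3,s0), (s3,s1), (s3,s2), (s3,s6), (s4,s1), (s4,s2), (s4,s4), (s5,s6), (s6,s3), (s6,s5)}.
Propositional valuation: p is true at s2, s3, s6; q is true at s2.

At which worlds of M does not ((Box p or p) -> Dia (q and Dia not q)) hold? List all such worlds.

Let φ = not ((Box p or p) -> Dia (q and Dia not q)). Evaluate φ at each world:
  s0 (successors {s3}): φ is true.
  s1 (successors {s1, s2, s3, s4}): φ is false.
  s2 (successors {s1, s3, s4}): φ is true.
  s3 (successors {s0, s1, s2, s6}): φ is false.
  s4 (successors {s1, s2, s4}): φ is false.
  s5 (successors {s6}): φ is true.
  s6 (successors {s3, s5}): φ is true.
For instance, at s6:
  At s6: (Box p or p) -> Dia (q and Dia not q) is false, so not ((Box p or p) -> Dia (q and Dia not q)) is true.
    At s6: Box p or p is true, Dia (q and Dia not q) is false, so (Box p or p) -> Dia (q and Dia not q) is false.
      At s6: Box p is false, p is true, so Box p or p is true.
      At s6: Dia (q and Dia not q) requires q and Dia not q at some successor in {s3, s5}.
        At s3: q and Dia not q is false.
        At s5: q and Dia not q is false.
      So Dia (q and Dia not q) is false at s6.
Satisfying worlds: {s0, s2, s5, s6}

s0, s2, s5, s6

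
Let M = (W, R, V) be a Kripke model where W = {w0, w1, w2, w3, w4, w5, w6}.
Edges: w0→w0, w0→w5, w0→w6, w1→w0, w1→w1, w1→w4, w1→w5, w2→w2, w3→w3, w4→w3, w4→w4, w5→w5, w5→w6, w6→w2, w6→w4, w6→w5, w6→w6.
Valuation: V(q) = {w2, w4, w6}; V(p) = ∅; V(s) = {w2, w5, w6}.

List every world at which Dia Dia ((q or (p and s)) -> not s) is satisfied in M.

w0, w1, w3, w4, w5, w6

Recall that Dia ψ holds at a world iff ψ holds at some accessible world.
Let φ = Dia Dia ((q or (p and s)) -> not s). Evaluate φ at each world:
  w0 (successors {w0, w5, w6}): φ is true.
  w1 (successors {w0, w1, w4, w5}): φ is true.
  w2 (successors {w2}): φ is false.
  w3 (successors {w3}): φ is true.
  w4 (successors {w3, w4}): φ is true.
  w5 (successors {w5, w6}): φ is true.
  w6 (successors {w2, w4, w5, w6}): φ is true.
For instance, at w3:
  At w3: Dia Dia ((q or (p and s)) -> not s) requires Dia ((q or (p and s)) -> not s) at some successor in {w3}.
    Dia ((q or (p and s)) -> not s) holds at w3, so Dia Dia ((q or (p and s)) -> not s) is true at w3.
      At w3: Dia ((q or (p and s)) -> not s) requires (q or (p and s)) -> not s at some successor in {w3}.
        (q or (p and s)) -> not s holds at w3, so Dia ((q or (p and s)) -> not s) is true at w3.
Satisfying worlds: {w0, w1, w3, w4, w5, w6}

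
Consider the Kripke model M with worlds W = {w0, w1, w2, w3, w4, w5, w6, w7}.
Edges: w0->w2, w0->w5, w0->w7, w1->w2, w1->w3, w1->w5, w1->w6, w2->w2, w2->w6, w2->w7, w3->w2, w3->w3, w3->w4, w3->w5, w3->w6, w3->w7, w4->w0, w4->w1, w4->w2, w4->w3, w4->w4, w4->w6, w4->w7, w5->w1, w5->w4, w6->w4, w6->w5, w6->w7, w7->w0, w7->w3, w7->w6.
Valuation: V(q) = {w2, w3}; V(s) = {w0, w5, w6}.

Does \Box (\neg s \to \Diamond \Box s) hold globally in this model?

No

Recall that \Box ψ holds at a world iff ψ holds at every accessible world, and \Diamond ψ holds iff ψ holds at some accessible world.
Let φ = \Box (\neg s \to \Diamond \Box s). Evaluate φ at each world:
  w0 (successors {w2, w5, w7}): φ is false.
  w1 (successors {w2, w3, w5, w6}): φ is false.
  w2 (successors {w2, w6, w7}): φ is false.
  w3 (successors {w2, w3, w4, w5, w6, w7}): φ is false.
  w4 (successors {w0, w1, w2, w3, w4, w6, w7}): φ is false.
  w5 (successors {w1, w4}): φ is false.
  w6 (successors {w4, w5, w7}): φ is false.
  w7 (successors {w0, w3, w6}): φ is false.
Detail at w0 (counterexample):
  At w0: \Box (\neg s \to \Diamond \Box s) requires \neg s \to \Diamond \Box s at every successor {w2, w5, w7}.
    \neg s \to \Diamond \Box s fails at w2, so \Box (\neg s \to \Diamond \Box s) is false at w0.
      At w2: \neg s is true, \Diamond \Box s is false, so \neg s \to \Diamond \Box s is false.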